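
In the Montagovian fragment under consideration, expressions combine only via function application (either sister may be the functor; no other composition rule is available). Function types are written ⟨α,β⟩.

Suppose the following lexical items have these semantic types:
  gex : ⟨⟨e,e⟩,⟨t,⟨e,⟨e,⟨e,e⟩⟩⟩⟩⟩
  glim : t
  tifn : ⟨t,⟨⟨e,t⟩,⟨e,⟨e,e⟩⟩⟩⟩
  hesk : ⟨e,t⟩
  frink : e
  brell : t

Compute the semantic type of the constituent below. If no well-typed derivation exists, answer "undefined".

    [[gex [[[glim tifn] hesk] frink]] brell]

[glim tifn]: ⟨t,⟨⟨e,t⟩,⟨e,⟨e,e⟩⟩⟩⟩ applied to t yields ⟨⟨e,t⟩,⟨e,⟨e,e⟩⟩⟩.
[[glim tifn] hesk]: ⟨⟨e,t⟩,⟨e,⟨e,e⟩⟩⟩ applied to ⟨e,t⟩ yields ⟨e,⟨e,e⟩⟩.
[[[glim tifn] hesk] frink]: ⟨e,⟨e,e⟩⟩ applied to e yields ⟨e,e⟩.
[gex [[[glim tifn] hesk] frink]]: ⟨⟨e,e⟩,⟨t,⟨e,⟨e,⟨e,e⟩⟩⟩⟩⟩ applied to ⟨e,e⟩ yields ⟨t,⟨e,⟨e,⟨e,e⟩⟩⟩⟩.
[[gex [[[glim tifn] hesk] frink]] brell]: ⟨t,⟨e,⟨e,⟨e,e⟩⟩⟩⟩ applied to t yields ⟨e,⟨e,⟨e,e⟩⟩⟩.

⟨e,⟨e,⟨e,e⟩⟩⟩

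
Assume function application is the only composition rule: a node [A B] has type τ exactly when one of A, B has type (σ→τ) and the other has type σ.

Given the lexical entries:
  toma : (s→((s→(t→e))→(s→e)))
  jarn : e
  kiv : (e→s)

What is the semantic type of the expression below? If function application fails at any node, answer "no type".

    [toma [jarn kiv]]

((s→(t→e))→(s→e))

[jarn kiv]: functor kiv : (e→s), argument jarn : e; result s.
[toma [jarn kiv]]: functor toma : (s→((s→(t→e))→(s→e))), argument [jarn kiv] : s; result ((s→(t→e))→(s→e)).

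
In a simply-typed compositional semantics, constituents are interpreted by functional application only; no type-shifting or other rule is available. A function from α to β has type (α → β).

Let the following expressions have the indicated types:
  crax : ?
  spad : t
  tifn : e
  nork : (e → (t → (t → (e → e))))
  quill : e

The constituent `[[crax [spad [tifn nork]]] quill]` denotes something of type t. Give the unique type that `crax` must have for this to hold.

((t → (e → e)) → (e → t))

At [[crax [spad [tifn nork]]] quill] (required: t): quill is e, which is not a function with range t; hence [crax [spad [tifn nork]]] is the functor — type (e → t).
At [crax [spad [tifn nork]]] (required: (e → t)): [spad [tifn nork]] is (t → (e → e)), which is not a function with range (e → t); hence crax is the functor — type ((t → (e → e)) → (e → t)).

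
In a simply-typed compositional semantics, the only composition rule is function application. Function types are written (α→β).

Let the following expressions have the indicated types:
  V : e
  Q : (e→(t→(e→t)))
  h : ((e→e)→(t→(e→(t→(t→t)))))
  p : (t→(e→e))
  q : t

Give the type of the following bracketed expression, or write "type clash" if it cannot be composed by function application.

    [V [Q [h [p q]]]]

[p q]: (t→(e→e)) applied to t yields (e→e).
[h [p q]]: ((e→e)→(t→(e→(t→(t→t))))) applied to (e→e) yields (t→(e→(t→(t→t)))).
[Q [h [p q]]]: (e→(t→(e→t))) and (t→(e→(t→(t→t)))) cannot combine by function application — type clash.

type clash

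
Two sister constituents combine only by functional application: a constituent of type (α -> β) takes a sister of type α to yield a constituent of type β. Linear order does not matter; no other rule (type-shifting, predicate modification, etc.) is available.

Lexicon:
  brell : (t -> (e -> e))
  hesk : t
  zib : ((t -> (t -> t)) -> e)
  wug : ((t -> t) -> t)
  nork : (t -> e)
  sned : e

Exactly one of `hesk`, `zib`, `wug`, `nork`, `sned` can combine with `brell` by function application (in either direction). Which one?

hesk — combines: brell : (t -> (e -> e)) takes hesk : t as argument, giving (e -> e).
zib : ((t -> (t -> t)) -> e) — neither side's domain matches the other.
wug : ((t -> t) -> t) — neither side's domain matches the other.
nork : (t -> e) — neither side's domain matches the other.
sned : e — neither side's domain matches the other.

hesk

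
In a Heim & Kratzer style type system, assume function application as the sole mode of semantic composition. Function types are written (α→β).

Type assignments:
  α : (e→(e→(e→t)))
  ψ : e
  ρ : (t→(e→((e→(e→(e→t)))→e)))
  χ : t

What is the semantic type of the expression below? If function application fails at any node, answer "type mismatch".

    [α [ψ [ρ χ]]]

[ρ χ]: functor ρ : (t→(e→((e→(e→(e→t)))→e))), argument χ : t; result (e→((e→(e→(e→t)))→e)).
[ψ [ρ χ]]: functor [ρ χ] : (e→((e→(e→(e→t)))→e)), argument ψ : e; result ((e→(e→(e→t)))→e).
[α [ψ [ρ χ]]]: functor [ψ [ρ χ]] : ((e→(e→(e→t)))→e), argument α : (e→(e→(e→t))); result e.

e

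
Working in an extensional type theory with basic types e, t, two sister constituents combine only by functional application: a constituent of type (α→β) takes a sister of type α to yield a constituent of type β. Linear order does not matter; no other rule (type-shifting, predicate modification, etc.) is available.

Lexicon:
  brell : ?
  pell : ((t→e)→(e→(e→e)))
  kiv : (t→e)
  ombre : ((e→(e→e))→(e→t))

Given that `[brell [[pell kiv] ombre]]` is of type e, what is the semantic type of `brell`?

[brell [[pell kiv] ombre]] is required to be e. [[pell kiv] ombre] : (e→t) cannot yield e as functor, so brell : ((e→t)→e).

((e→t)→e)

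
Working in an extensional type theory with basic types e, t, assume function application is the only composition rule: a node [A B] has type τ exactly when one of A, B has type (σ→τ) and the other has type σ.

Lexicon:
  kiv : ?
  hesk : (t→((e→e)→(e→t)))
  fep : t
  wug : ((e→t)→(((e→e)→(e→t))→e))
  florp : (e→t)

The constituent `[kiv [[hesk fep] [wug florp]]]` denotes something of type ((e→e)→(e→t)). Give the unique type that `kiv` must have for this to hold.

(e→((e→e)→(e→t)))

[kiv [[hesk fep] [wug florp]]] is required to be ((e→e)→(e→t)). [[hesk fep] [wug florp]] : e cannot yield ((e→e)→(e→t)) as functor, so kiv : (e→((e→e)→(e→t))).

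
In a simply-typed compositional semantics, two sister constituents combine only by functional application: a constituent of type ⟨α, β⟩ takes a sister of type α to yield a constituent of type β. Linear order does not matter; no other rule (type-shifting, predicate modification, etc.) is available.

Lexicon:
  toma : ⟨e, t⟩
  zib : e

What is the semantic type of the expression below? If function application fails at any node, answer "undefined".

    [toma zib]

t

[toma zib]: functor toma : ⟨e, t⟩, argument zib : e; result t.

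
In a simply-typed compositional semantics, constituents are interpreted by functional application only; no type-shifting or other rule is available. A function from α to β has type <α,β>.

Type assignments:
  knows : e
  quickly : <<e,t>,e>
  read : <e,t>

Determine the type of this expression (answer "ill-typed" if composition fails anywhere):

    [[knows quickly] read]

ill-typed

At [knows quickly]: neither e nor <<e,t>,e> can take the other as argument; the node is ill-typed.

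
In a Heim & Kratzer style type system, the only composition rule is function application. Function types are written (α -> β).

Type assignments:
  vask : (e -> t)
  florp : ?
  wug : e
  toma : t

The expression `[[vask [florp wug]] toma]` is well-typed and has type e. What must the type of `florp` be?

(e -> ((e -> t) -> (t -> e)))

[[vask [florp wug]] toma] is required to be e. toma : t cannot yield e as functor, so [vask [florp wug]] : (t -> e).
[vask [florp wug]] is required to be (t -> e). vask : (e -> t) cannot yield (t -> e) as functor, so [florp wug] : ((e -> t) -> (t -> e)).
[florp wug] is required to be ((e -> t) -> (t -> e)). wug : e cannot yield ((e -> t) -> (t -> e)) as functor, so florp : (e -> ((e -> t) -> (t -> e))).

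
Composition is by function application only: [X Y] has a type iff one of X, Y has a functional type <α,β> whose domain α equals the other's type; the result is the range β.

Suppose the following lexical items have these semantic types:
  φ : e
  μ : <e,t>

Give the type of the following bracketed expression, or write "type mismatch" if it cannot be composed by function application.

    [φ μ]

[φ μ] — μ of type <e,t> combines with φ of type e: type t.

t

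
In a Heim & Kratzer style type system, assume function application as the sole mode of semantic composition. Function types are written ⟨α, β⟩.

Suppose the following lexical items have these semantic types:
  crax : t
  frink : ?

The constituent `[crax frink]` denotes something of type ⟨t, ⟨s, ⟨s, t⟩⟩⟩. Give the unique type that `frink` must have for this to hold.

⟨t, ⟨t, ⟨s, ⟨s, t⟩⟩⟩⟩

At [crax frink] (required: ⟨t, ⟨s, ⟨s, t⟩⟩⟩): crax is t, which is not a function with range ⟨t, ⟨s, ⟨s, t⟩⟩⟩; hence frink is the functor — type ⟨t, ⟨t, ⟨s, ⟨s, t⟩⟩⟩⟩.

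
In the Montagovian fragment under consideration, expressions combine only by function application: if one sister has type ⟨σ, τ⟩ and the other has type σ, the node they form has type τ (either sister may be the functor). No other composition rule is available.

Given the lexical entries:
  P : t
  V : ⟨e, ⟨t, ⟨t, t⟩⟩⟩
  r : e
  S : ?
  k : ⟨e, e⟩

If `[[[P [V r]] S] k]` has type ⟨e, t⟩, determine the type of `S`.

For [[[P [V r]] S] k] to have type ⟨e, t⟩ with k of type ⟨e, e⟩, [[P [V r]] S] must be the function: [[P [V r]] S] : ⟨⟨e, e⟩, ⟨e, t⟩⟩.
For [[P [V r]] S] to have type ⟨⟨e, e⟩, ⟨e, t⟩⟩ with [P [V r]] of type ⟨t, t⟩, S must be the function: S : ⟨⟨t, t⟩, ⟨⟨e, e⟩, ⟨e, t⟩⟩⟩.

⟨⟨t, t⟩, ⟨⟨e, e⟩, ⟨e, t⟩⟩⟩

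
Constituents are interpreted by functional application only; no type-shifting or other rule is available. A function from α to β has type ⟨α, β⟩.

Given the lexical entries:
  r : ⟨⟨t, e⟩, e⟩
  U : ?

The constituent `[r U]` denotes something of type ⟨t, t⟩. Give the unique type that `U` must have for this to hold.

At [r U] (required: ⟨t, t⟩): r is ⟨⟨t, e⟩, e⟩, which is not a function with range ⟨t, t⟩; hence U is the functor — type ⟨⟨⟨t, e⟩, e⟩, ⟨t, t⟩⟩.

⟨⟨⟨t, e⟩, e⟩, ⟨t, t⟩⟩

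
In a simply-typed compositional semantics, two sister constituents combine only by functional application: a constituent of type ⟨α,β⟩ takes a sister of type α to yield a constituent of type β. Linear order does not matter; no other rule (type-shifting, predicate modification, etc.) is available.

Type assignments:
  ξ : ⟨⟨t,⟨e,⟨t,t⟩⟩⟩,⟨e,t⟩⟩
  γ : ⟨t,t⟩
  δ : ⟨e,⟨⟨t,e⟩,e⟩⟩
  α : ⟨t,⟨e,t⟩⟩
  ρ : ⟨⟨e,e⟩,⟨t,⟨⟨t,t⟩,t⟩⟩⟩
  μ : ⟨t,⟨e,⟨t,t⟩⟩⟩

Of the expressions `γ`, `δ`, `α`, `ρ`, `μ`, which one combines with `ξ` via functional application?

γ : ⟨t,t⟩ — no; ξ wants ⟨t,⟨e,⟨t,t⟩⟩⟩, and γ wants t.
δ : ⟨e,⟨⟨t,e⟩,e⟩⟩ — no; ξ wants ⟨t,⟨e,⟨t,t⟩⟩⟩, and δ wants e.
α : ⟨t,⟨e,t⟩⟩ — no; ξ wants ⟨t,⟨e,⟨t,t⟩⟩⟩, and α wants t.
ρ : ⟨⟨e,e⟩,⟨t,⟨⟨t,t⟩,t⟩⟩⟩ — no; ξ wants ⟨t,⟨e,⟨t,t⟩⟩⟩, and ρ wants ⟨e,e⟩.
μ — combines: ξ : ⟨⟨t,⟨e,⟨t,t⟩⟩⟩,⟨e,t⟩⟩ takes μ : ⟨t,⟨e,⟨t,t⟩⟩⟩ as argument, giving ⟨e,t⟩.

μ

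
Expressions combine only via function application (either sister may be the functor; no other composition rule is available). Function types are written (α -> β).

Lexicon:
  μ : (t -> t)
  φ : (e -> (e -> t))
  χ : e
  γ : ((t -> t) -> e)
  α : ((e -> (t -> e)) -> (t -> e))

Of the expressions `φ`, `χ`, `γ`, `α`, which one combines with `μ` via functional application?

γ

φ : (e -> (e -> t)) — no; μ wants t, and φ wants e.
χ : e — no; μ wants t, and χ wants nothing (atomic).
γ — combines: γ : ((t -> t) -> e) takes μ : (t -> t) as argument, giving e.
α : ((e -> (t -> e)) -> (t -> e)) — no; μ wants t, and α wants (e -> (t -> e)).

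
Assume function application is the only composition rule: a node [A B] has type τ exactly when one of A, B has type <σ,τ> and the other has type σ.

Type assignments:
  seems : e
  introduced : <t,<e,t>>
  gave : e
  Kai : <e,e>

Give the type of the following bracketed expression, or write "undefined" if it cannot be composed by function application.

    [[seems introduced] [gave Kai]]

undefined

[seems introduced]: e and <t,<e,t>> cannot combine by function application — type clash.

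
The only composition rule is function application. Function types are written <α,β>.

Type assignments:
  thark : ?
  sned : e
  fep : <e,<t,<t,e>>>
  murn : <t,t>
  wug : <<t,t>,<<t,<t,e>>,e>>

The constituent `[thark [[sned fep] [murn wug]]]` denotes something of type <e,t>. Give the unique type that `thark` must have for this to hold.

<e,<e,t>>

[thark [[sned fep] [murn wug]]] must have type <e,t>. The sister [[sned fep] [murn wug]] has type e; that is not a function onto <e,t>, so thark must be the functor, of type <e,<e,t>>.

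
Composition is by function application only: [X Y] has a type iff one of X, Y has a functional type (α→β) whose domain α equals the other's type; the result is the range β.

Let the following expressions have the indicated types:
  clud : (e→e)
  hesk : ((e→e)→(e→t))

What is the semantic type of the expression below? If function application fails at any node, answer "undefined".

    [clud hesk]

[clud hesk]: hesk is ((e→e)→(e→t)), clud is (e→e); result (e→t).

(e→t)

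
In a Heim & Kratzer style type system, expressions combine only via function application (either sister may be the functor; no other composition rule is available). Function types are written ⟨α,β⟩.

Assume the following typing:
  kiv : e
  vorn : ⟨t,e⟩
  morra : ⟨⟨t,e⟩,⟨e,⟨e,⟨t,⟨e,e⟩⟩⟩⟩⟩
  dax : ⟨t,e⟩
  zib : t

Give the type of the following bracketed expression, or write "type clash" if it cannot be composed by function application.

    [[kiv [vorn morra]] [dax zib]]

[vorn morra]: morra is ⟨⟨t,e⟩,⟨e,⟨e,⟨t,⟨e,e⟩⟩⟩⟩⟩, vorn is ⟨t,e⟩; result ⟨e,⟨e,⟨t,⟨e,e⟩⟩⟩⟩.
[kiv [vorn morra]]: [vorn morra] is ⟨e,⟨e,⟨t,⟨e,e⟩⟩⟩⟩, kiv is e; result ⟨e,⟨t,⟨e,e⟩⟩⟩.
[dax zib]: dax is ⟨t,e⟩, zib is t; result e.
[[kiv [vorn morra]] [dax zib]]: [kiv [vorn morra]] is ⟨e,⟨t,⟨e,e⟩⟩⟩, [dax zib] is e; result ⟨t,⟨e,e⟩⟩.

⟨t,⟨e,e⟩⟩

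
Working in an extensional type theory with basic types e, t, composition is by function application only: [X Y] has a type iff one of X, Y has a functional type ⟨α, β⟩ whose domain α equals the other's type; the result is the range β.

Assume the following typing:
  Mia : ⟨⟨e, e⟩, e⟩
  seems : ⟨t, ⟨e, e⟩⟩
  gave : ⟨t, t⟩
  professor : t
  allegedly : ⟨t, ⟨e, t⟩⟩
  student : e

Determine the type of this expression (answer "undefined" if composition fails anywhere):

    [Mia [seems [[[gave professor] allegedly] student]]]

e

[gave professor]: gave is ⟨t, t⟩, professor is t; result t.
[[gave professor] allegedly]: allegedly is ⟨t, ⟨e, t⟩⟩, [gave professor] is t; result ⟨e, t⟩.
[[[gave professor] allegedly] student]: [[gave professor] allegedly] is ⟨e, t⟩, student is e; result t.
[seems [[[gave professor] allegedly] student]]: seems is ⟨t, ⟨e, e⟩⟩, [[[gave professor] allegedly] student] is t; result ⟨e, e⟩.
[Mia [seems [[[gave professor] allegedly] student]]]: Mia is ⟨⟨e, e⟩, e⟩, [seems [[[gave professor] allegedly] student]] is ⟨e, e⟩; result e.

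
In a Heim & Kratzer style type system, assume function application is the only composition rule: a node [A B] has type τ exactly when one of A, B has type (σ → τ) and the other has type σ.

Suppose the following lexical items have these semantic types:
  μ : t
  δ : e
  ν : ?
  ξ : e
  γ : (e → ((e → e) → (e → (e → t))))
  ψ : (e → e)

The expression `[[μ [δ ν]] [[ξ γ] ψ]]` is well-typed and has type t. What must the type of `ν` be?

[[μ [δ ν]] [[ξ γ] ψ]] must have type t. The sister [[ξ γ] ψ] has type (e → (e → t)); that is not a function onto t, so [μ [δ ν]] must be the functor, of type ((e → (e → t)) → t).
[μ [δ ν]] must have type ((e → (e → t)) → t). The sister μ has type t; that is not a function onto ((e → (e → t)) → t), so [δ ν] must be the functor, of type (t → ((e → (e → t)) → t)).
[δ ν] must have type (t → ((e → (e → t)) → t)). The sister δ has type e; that is not a function onto (t → ((e → (e → t)) → t)), so ν must be the functor, of type (e → (t → ((e → (e → t)) → t))).

(e → (t → ((e → (e → t)) → t)))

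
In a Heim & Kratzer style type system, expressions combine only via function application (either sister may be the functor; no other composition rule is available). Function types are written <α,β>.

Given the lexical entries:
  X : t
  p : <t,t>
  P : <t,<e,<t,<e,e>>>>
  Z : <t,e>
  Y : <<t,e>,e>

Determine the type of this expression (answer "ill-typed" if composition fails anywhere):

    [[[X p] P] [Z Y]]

<t,<e,e>>

[X p]: functor p : <t,t>, argument X : t; result t.
[[X p] P]: functor P : <t,<e,<t,<e,e>>>>, argument [X p] : t; result <e,<t,<e,e>>>.
[Z Y]: functor Y : <<t,e>,e>, argument Z : <t,e>; result e.
[[[X p] P] [Z Y]]: functor [[X p] P] : <e,<t,<e,e>>>, argument [Z Y] : e; result <t,<e,e>>.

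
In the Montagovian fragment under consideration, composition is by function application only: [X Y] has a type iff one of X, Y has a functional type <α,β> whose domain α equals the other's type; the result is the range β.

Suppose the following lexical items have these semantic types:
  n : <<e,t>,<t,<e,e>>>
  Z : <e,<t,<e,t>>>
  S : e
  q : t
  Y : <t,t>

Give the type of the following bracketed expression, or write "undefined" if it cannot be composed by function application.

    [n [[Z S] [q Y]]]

<t,<e,e>>

At [Z S], Z : <e,<t,<e,t>>> takes S : e, giving <t,<e,t>>.
At [q Y], Y : <t,t> takes q : t, giving t.
At [[Z S] [q Y]], [Z S] : <t,<e,t>> takes [q Y] : t, giving <e,t>.
At [n [[Z S] [q Y]]], n : <<e,t>,<t,<e,e>>> takes [[Z S] [q Y]] : <e,t>, giving <t,<e,e>>.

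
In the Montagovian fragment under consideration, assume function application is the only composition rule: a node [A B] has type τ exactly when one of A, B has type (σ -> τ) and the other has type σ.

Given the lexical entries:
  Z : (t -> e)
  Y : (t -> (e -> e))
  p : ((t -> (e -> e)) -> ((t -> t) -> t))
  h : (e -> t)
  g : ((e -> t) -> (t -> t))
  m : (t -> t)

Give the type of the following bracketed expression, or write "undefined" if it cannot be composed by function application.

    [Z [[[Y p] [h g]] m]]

e

[Y p]: ((t -> (e -> e)) -> ((t -> t) -> t)) applied to (t -> (e -> e)) yields ((t -> t) -> t).
[h g]: ((e -> t) -> (t -> t)) applied to (e -> t) yields (t -> t).
[[Y p] [h g]]: ((t -> t) -> t) applied to (t -> t) yields t.
[[[Y p] [h g]] m]: (t -> t) applied to t yields t.
[Z [[[Y p] [h g]] m]]: (t -> e) applied to t yields e.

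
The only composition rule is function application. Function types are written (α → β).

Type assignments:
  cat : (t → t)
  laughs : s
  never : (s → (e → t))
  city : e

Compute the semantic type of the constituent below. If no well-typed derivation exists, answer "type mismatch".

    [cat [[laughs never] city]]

t

[laughs never]: never is (s → (e → t)), laughs is s; result (e → t).
[[laughs never] city]: [laughs never] is (e → t), city is e; result t.
[cat [[laughs never] city]]: cat is (t → t), [[laughs never] city] is t; result t.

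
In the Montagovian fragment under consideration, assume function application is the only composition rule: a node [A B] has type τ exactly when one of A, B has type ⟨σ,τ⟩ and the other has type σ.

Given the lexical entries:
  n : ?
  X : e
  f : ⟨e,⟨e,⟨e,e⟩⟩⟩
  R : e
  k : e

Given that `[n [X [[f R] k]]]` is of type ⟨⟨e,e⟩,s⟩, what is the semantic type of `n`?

⟨e,⟨⟨e,e⟩,s⟩⟩

For [n [X [[f R] k]]] to have type ⟨⟨e,e⟩,s⟩ with [X [[f R] k]] of type e, n must be the function: n : ⟨e,⟨⟨e,e⟩,s⟩⟩.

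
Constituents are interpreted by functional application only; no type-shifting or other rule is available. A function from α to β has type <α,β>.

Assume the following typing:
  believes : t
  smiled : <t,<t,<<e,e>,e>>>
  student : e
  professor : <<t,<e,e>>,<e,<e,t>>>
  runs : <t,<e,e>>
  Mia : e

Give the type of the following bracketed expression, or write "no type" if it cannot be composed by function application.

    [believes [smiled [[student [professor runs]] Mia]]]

[professor runs]: professor is <<t,<e,e>>,<e,<e,t>>>, runs is <t,<e,e>>; result <e,<e,t>>.
[student [professor runs]]: [professor runs] is <e,<e,t>>, student is e; result <e,t>.
[[student [professor runs]] Mia]: [student [professor runs]] is <e,t>, Mia is e; result t.
[smiled [[student [professor runs]] Mia]]: smiled is <t,<t,<<e,e>,e>>>, [[student [professor runs]] Mia] is t; result <t,<<e,e>,e>>.
[believes [smiled [[student [professor runs]] Mia]]]: [smiled [[student [professor runs]] Mia]] is <t,<<e,e>,e>>, believes is t; result <<e,e>,e>.

<<e,e>,e>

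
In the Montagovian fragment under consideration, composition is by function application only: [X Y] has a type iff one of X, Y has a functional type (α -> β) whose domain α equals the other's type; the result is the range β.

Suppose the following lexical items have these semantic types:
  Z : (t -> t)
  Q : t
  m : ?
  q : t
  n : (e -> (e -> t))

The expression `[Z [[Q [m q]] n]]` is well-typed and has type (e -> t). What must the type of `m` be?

[Z [[Q [m q]] n]] is required to be (e -> t). Z : (t -> t) cannot yield (e -> t) as functor, so [[Q [m q]] n] : ((t -> t) -> (e -> t)).
[[Q [m q]] n] is required to be ((t -> t) -> (e -> t)). n : (e -> (e -> t)) cannot yield ((t -> t) -> (e -> t)) as functor, so [Q [m q]] : ((e -> (e -> t)) -> ((t -> t) -> (e -> t))).
[Q [m q]] is required to be ((e -> (e -> t)) -> ((t -> t) -> (e -> t))). Q : t cannot yield ((e -> (e -> t)) -> ((t -> t) -> (e -> t))) as functor, so [m q] : (t -> ((e -> (e -> t)) -> ((t -> t) -> (e -> t)))).
[m q] is required to be (t -> ((e -> (e -> t)) -> ((t -> t) -> (e -> t)))). q : t cannot yield (t -> ((e -> (e -> t)) -> ((t -> t) -> (e -> t)))) as functor, so m : (t -> (t -> ((e -> (e -> t)) -> ((t -> t) -> (e -> t))))).

(t -> (t -> ((e -> (e -> t)) -> ((t -> t) -> (e -> t)))))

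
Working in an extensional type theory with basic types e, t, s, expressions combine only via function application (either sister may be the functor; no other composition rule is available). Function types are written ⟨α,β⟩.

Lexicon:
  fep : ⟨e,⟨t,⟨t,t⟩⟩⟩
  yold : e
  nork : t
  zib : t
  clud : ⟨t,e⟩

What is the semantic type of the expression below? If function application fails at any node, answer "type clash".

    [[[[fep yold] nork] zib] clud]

e

At [fep yold], fep : ⟨e,⟨t,⟨t,t⟩⟩⟩ takes yold : e, giving ⟨t,⟨t,t⟩⟩.
At [[fep yold] nork], [fep yold] : ⟨t,⟨t,t⟩⟩ takes nork : t, giving ⟨t,t⟩.
At [[[fep yold] nork] zib], [[fep yold] nork] : ⟨t,t⟩ takes zib : t, giving t.
At [[[[fep yold] nork] zib] clud], clud : ⟨t,e⟩ takes [[[fep yold] nork] zib] : t, giving e.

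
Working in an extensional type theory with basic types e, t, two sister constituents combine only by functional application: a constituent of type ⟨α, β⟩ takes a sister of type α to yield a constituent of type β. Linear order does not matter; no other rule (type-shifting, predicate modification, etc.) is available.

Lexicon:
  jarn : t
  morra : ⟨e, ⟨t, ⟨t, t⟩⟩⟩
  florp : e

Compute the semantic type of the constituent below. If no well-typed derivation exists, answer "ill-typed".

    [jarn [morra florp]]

⟨t, t⟩

[morra florp] — morra of type ⟨e, ⟨t, ⟨t, t⟩⟩⟩ combines with florp of type e: type ⟨t, ⟨t, t⟩⟩.
[jarn [morra florp]] — [morra florp] of type ⟨t, ⟨t, t⟩⟩ combines with jarn of type t: type ⟨t, t⟩.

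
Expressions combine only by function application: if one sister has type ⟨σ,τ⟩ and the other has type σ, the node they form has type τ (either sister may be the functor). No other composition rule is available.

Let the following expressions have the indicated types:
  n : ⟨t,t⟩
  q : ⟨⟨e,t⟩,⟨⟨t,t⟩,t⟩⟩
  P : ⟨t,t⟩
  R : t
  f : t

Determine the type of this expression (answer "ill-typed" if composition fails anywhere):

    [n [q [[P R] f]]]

ill-typed

At [P R], P : ⟨t,t⟩ takes R : t, giving t.
[[P R] f]: t and t cannot combine by function application — type clash.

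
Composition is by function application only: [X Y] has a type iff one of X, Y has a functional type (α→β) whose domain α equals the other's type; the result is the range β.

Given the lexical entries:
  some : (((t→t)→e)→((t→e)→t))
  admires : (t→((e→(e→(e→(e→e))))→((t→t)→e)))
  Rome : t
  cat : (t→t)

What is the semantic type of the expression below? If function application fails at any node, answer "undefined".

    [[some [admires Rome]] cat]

undefined

[admires Rome] — admires of type (t→((e→(e→(e→(e→e))))→((t→t)→e))) combines with Rome of type t: type ((e→(e→(e→(e→e))))→((t→t)→e)).
[some [admires Rome]]: (((t→t)→e)→((t→e)→t)) and ((e→(e→(e→(e→e))))→((t→t)→e)) cannot combine by function application — type clash.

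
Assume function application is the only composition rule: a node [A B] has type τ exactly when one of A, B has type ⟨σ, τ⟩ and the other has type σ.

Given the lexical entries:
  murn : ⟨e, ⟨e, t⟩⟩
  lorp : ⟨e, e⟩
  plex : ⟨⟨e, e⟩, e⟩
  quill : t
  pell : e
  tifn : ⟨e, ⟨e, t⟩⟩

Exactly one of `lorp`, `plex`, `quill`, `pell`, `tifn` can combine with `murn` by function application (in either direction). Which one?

pell

lorp : ⟨e, e⟩ — no; murn wants e, and lorp wants e.
plex : ⟨⟨e, e⟩, e⟩ — no; murn wants e, and plex wants ⟨e, e⟩.
quill : t — no; murn wants e, and quill wants nothing (atomic).
pell — combines: murn : ⟨e, ⟨e, t⟩⟩ takes pell : e as argument, giving ⟨e, t⟩.
tifn : ⟨e, ⟨e, t⟩⟩ — no; murn wants e, and tifn wants e.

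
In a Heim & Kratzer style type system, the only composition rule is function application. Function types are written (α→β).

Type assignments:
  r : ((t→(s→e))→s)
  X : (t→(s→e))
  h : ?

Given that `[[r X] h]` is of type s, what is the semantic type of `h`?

At [[r X] h] (required: s): [r X] is s, which is not a function with range s; hence h is the functor — type (s→s).

(s→s)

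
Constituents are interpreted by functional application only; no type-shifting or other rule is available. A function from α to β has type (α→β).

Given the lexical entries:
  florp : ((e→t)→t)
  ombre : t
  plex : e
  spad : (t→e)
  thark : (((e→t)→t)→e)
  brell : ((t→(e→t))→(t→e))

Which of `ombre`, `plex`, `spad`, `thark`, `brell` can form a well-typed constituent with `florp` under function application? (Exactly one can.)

ombre : t — no; florp wants (e→t), and ombre wants nothing (atomic).
plex : e — no; florp wants (e→t), and plex wants nothing (atomic).
spad : (t→e) — no; florp wants (e→t), and spad wants t.
thark — combines: thark : (((e→t)→t)→e) takes florp : ((e→t)→t) as argument, giving e.
brell : ((t→(e→t))→(t→e)) — no; florp wants (e→t), and brell wants (t→(e→t)).

thark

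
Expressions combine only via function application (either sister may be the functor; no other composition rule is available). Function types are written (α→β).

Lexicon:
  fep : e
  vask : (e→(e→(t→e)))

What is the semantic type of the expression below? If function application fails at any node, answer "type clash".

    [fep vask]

[fep vask]: vask is (e→(e→(t→e))), fep is e; result (e→(t→e)).

(e→(t→e))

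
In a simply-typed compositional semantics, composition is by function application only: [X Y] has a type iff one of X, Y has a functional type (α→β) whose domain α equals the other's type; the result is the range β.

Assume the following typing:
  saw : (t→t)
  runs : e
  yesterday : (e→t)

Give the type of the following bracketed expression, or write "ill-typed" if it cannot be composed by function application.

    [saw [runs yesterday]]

t

[runs yesterday]: functor yesterday : (e→t), argument runs : e; result t.
[saw [runs yesterday]]: functor saw : (t→t), argument [runs yesterday] : t; result t.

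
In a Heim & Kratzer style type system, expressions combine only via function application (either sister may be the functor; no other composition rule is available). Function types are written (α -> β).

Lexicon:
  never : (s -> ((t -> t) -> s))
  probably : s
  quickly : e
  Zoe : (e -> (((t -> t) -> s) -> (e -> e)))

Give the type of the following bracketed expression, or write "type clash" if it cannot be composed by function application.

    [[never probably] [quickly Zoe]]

(e -> e)

[never probably]: (s -> ((t -> t) -> s)) applied to s yields ((t -> t) -> s).
[quickly Zoe]: (e -> (((t -> t) -> s) -> (e -> e))) applied to e yields (((t -> t) -> s) -> (e -> e)).
[[never probably] [quickly Zoe]]: (((t -> t) -> s) -> (e -> e)) applied to ((t -> t) -> s) yields (e -> e).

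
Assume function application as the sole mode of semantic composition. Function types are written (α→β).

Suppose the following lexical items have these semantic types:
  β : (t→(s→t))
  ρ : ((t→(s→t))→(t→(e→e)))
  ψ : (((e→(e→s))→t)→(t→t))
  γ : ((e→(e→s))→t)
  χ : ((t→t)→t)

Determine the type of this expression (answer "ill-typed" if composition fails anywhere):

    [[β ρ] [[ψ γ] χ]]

(e→e)

[β ρ] — ρ of type ((t→(s→t))→(t→(e→e))) combines with β of type (t→(s→t)): type (t→(e→e)).
[ψ γ] — ψ of type (((e→(e→s))→t)→(t→t)) combines with γ of type ((e→(e→s))→t): type (t→t).
[[ψ γ] χ] — χ of type ((t→t)→t) combines with [ψ γ] of type (t→t): type t.
[[β ρ] [[ψ γ] χ]] — [β ρ] of type (t→(e→e)) combines with [[ψ γ] χ] of type t: type (e→e).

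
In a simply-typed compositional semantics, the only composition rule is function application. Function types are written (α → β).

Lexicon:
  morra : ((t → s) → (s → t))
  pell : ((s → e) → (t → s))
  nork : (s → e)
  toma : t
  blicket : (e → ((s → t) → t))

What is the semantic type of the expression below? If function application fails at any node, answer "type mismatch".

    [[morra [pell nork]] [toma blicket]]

[pell nork]: pell is ((s → e) → (t → s)), nork is (s → e); result (t → s).
[morra [pell nork]]: morra is ((t → s) → (s → t)), [pell nork] is (t → s); result (s → t).
At [toma blicket]: neither t nor (e → ((s → t) → t)) can take the other as argument; the node is ill-typed.

type mismatch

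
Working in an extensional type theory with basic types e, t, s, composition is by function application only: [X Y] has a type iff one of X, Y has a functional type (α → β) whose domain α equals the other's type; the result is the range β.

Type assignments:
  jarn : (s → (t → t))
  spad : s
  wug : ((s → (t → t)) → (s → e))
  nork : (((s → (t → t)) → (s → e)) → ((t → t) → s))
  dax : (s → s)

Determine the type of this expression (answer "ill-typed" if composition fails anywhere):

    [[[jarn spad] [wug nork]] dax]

s

[jarn spad] — jarn of type (s → (t → t)) combines with spad of type s: type (t → t).
[wug nork] — nork of type (((s → (t → t)) → (s → e)) → ((t → t) → s)) combines with wug of type ((s → (t → t)) → (s → e)): type ((t → t) → s).
[[jarn spad] [wug nork]] — [wug nork] of type ((t → t) → s) combines with [jarn spad] of type (t → t): type s.
[[[jarn spad] [wug nork]] dax] — dax of type (s → s) combines with [[jarn spad] [wug nork]] of type s: type s.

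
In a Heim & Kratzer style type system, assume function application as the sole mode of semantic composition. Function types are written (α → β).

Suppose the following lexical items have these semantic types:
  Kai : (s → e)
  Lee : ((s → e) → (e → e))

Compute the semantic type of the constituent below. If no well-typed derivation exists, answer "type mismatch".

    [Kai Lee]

[Kai Lee]: ((s → e) → (e → e)) applied to (s → e) yields (e → e).

(e → e)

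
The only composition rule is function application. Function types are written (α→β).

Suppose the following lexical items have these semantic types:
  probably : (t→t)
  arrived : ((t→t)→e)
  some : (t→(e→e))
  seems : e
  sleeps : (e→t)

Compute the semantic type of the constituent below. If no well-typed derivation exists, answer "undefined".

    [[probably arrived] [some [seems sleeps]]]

e

At [probably arrived], arrived : ((t→t)→e) takes probably : (t→t), giving e.
At [seems sleeps], sleeps : (e→t) takes seems : e, giving t.
At [some [seems sleeps]], some : (t→(e→e)) takes [seems sleeps] : t, giving (e→e).
At [[probably arrived] [some [seems sleeps]]], [some [seems sleeps]] : (e→e) takes [probably arrived] : e, giving e.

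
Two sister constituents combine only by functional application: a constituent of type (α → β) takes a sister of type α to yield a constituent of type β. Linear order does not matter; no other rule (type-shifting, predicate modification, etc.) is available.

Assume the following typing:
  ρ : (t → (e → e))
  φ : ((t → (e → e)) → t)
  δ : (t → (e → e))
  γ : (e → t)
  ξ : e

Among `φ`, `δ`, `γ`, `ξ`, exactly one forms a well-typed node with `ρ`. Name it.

φ

φ — combines: φ : ((t → (e → e)) → t) takes ρ : (t → (e → e)) as argument, giving t.
δ : (t → (e → e)) — does not combine with ρ.
γ : (e → t) — does not combine with ρ.
ξ : e — does not combine with ρ.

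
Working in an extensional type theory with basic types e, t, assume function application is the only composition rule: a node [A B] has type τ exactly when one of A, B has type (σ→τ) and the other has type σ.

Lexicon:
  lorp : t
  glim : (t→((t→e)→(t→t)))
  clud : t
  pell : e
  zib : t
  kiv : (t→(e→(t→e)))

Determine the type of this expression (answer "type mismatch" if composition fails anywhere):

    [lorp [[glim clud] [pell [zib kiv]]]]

[glim clud]: glim is (t→((t→e)→(t→t))), clud is t; result ((t→e)→(t→t)).
[zib kiv]: kiv is (t→(e→(t→e))), zib is t; result (e→(t→e)).
[pell [zib kiv]]: [zib kiv] is (e→(t→e)), pell is e; result (t→e).
[[glim clud] [pell [zib kiv]]]: [glim clud] is ((t→e)→(t→t)), [pell [zib kiv]] is (t→e); result (t→t).
[lorp [[glim clud] [pell [zib kiv]]]]: [[glim clud] [pell [zib kiv]]] is (t→t), lorp is t; result t.

t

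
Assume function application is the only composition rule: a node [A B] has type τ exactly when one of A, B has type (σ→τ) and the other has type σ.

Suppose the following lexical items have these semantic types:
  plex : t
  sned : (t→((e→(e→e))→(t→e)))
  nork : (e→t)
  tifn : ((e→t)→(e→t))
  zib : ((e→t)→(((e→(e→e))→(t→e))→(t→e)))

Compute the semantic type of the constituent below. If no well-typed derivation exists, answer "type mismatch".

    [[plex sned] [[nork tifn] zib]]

(t→e)

At [plex sned], sned : (t→((e→(e→e))→(t→e))) takes plex : t, giving ((e→(e→e))→(t→e)).
At [nork tifn], tifn : ((e→t)→(e→t)) takes nork : (e→t), giving (e→t).
At [[nork tifn] zib], zib : ((e→t)→(((e→(e→e))→(t→e))→(t→e))) takes [nork tifn] : (e→t), giving (((e→(e→e))→(t→e))→(t→e)).
At [[plex sned] [[nork tifn] zib]], [[nork tifn] zib] : (((e→(e→e))→(t→e))→(t→e)) takes [plex sned] : ((e→(e→e))→(t→e)), giving (t→e).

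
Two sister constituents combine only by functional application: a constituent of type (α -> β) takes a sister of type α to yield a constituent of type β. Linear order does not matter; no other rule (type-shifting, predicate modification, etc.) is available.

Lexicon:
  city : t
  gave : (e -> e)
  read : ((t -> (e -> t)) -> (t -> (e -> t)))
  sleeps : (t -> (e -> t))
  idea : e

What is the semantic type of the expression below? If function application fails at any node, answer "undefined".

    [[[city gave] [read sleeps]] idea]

undefined

At [city gave]: neither t nor (e -> e) can take the other as argument; the node is ill-typed.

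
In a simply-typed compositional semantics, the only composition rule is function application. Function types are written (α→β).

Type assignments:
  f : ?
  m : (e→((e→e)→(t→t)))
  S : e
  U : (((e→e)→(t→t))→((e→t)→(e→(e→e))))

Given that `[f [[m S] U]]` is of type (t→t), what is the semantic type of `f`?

[f [[m S] U]] must have type (t→t). The sister [[m S] U] has type ((e→t)→(e→(e→e))); that is not a function onto (t→t), so f must be the functor, of type (((e→t)→(e→(e→e)))→(t→t)).

(((e→t)→(e→(e→e)))→(t→t))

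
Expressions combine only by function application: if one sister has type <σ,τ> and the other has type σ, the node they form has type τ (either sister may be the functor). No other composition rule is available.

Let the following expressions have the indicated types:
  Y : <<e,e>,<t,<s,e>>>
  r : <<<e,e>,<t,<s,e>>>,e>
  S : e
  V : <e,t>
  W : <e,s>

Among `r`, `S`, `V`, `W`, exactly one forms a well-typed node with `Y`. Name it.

r — combines: r : <<<e,e>,<t,<s,e>>>,e> takes Y : <<e,e>,<t,<s,e>>> as argument, giving e.
S : e — does not combine with Y.
V : <e,t> — does not combine with Y.
W : <e,s> — does not combine with Y.

r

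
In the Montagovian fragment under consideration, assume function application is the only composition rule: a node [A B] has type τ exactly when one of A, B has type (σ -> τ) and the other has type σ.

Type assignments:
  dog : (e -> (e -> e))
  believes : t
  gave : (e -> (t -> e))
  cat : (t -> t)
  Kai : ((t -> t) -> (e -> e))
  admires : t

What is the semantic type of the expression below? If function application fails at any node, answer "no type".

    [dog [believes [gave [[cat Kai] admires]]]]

no type

[cat Kai]: Kai is ((t -> t) -> (e -> e)), cat is (t -> t); result (e -> e).
At [[cat Kai] admires]: neither (e -> e) nor t can take the other as argument; the node is ill-typed.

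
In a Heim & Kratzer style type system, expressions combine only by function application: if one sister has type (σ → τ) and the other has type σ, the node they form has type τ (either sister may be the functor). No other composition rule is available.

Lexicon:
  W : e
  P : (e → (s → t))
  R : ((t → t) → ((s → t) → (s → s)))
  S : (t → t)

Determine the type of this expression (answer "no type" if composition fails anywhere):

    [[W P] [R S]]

[W P] — P of type (e → (s → t)) combines with W of type e: type (s → t).
[R S] — R of type ((t → t) → ((s → t) → (s → s))) combines with S of type (t → t): type ((s → t) → (s → s)).
[[W P] [R S]] — [R S] of type ((s → t) → (s → s)) combines with [W P] of type (s → t): type (s → s).

(s → s)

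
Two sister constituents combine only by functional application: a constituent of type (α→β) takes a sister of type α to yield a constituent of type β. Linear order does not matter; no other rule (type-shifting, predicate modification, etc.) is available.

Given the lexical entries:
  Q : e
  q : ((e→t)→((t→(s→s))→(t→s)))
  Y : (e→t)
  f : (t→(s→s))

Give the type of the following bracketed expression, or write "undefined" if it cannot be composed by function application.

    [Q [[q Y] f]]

[q Y]: functor q : ((e→t)→((t→(s→s))→(t→s))), argument Y : (e→t); result ((t→(s→s))→(t→s)).
[[q Y] f]: functor [q Y] : ((t→(s→s))→(t→s)), argument f : (t→(s→s)); result (t→s).
[Q [[q Y] f]]: e and (t→s) cannot combine by function application — type clash.

undefined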